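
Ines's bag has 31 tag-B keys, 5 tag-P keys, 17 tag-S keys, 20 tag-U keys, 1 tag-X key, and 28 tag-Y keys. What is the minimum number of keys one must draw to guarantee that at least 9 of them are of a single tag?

An adversary could hand out at most 8 keys per tag (tag-P, tag-X run out sooner): 8 + 5 + 8 + 8 + 1 + 8 = 38 keys and still no tag has 9.
One more key lands in a tag already at 8, so 39 draws are enough and 38 are not.

39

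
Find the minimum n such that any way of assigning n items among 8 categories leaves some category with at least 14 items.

With 104 items one could put exactly 13 in each of the 8 categories, and no category would reach 14.
By the pigeonhole principle, one more item must land in a category that already has 13, giving it 14.
So 8 × 13 + 1 = 105 items are required.

105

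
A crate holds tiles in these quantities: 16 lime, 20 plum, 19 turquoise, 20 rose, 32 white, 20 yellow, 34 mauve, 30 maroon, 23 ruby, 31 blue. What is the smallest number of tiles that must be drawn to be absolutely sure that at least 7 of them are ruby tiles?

In the worst case for collecting ruby tiles, every non-ruby tile comes out first.
There are 16 + 20 + 19 + 20 + 32 + 20 + 34 + 30 + 31 = 222 non-ruby tiles altogether.
After those, each further tile must be ruby, so 222 + 7 = 229 draws guarantee 7 ruby tiles.

229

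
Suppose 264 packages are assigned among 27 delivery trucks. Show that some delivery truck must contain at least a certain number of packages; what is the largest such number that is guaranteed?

Pigeonhole: the 27 delivery trucks are the holes and the 264 packages are the pigeons.
If every delivery truck held at most 9 packages, the total would be at most 27 × 9 = 243, which is less than 264.
So some delivery truck holds at least ⌈264/27⌉ = 10 packages.

10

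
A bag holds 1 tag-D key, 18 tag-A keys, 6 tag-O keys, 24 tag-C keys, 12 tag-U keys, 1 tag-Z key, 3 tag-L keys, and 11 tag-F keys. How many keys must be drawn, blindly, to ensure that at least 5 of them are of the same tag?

An adversary could hand out at most 4 keys per tag (tag-D, tag-Z, tag-L run out sooner): 1 + 4 + 4 + 4 + 4 + 1 + 3 + 4 = 25 keys and still no tag has 5.
One more key lands in a tag already at 4, so 26 draws are enough and 25 are not.

26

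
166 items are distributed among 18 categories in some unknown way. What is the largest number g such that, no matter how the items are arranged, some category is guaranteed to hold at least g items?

Pigeonhole: the 18 categories are the holes and the 166 items are the pigeons.
If every category held at most 9 items, the total would be at most 18 × 9 = 162, which is less than 166.
So some category holds at least ⌈166/18⌉ = 10 items.

10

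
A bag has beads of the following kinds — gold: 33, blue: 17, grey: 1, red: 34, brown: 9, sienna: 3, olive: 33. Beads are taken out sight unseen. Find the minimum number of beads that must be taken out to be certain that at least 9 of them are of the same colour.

The 7 colours are the holes; the beads drawn are the pigeons.
To avoid 9 of any one colour, the worst case takes at most 8 of each colour, or every bead of a colour that has fewer than 8.
That gives 8 + 8 + 1 + 8 + 8 + 3 + 8 = 44 beads with no colour reaching 9.
The next bead forces some colour to 9, so 44 + 1 = 45.

45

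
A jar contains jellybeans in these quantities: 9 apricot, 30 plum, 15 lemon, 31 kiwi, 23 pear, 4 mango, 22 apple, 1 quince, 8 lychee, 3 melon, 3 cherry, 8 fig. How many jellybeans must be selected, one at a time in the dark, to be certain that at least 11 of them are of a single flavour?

87

By the pigeonhole principle, the 12 flavours are the holes; the jellybeans drawn are the pigeons.
To avoid 11 of any one flavour, the worst case takes at most 10 of each flavour, or every jellybean of a flavour that has fewer than 10.
That gives 9 + 10 + 10 + 10 + 10 + 4 + 10 + 1 + 8 + 3 + 3 + 8 = 86 jellybeans with no flavour reaching 11.
The next jellybean forces some flavour to 11, so 86 + 1 = 87.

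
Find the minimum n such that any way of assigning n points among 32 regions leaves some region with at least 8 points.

225

With 224 points one could put exactly 7 in each of the 32 regions, and no region would reach 8.
Pigeonhole: one more point must land in a region that already has 7, giving it 8.
So 32 × 7 + 1 = 225 points are required.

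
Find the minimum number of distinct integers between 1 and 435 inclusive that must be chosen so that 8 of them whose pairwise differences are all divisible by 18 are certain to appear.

Integers whose pairwise differences are multiples of 18 are exactly those sharing a remainder mod 18. The 18 residue classes mod 18 are the pigeonholes.
With 126 integers one could put 7 in each residue class and have no class reach 8.
The 127th integer pushes some class to 8, so 18·7 + 1 = 127.

127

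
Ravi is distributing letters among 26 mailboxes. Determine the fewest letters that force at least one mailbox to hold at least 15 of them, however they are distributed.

With 364 letters one could put exactly 14 in each of the 26 mailboxes, and no mailbox would reach 15.
Pigeonhole: one more letter must land in a mailbox that already has 14, giving it 15.
So 26 × 14 + 1 = 365 letters are required.

365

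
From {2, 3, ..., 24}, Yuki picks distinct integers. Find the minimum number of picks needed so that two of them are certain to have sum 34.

17

Group the elements by complementary pair {x, 34−x}: {10,24}, {11,23}, {12,22}, …, giving 7 two-element pairs, the single value 17 (it cannot pair with itself since the integers are distinct), and 8 integers whose partner 34−x falls outside [2,24].
Treating each of those 16 groups as a pigeonhole, one can pick one integer per group — 16 integers — with no two summing to 34.
The 17th integer lands in an occupied pair, forcing a sum of 34.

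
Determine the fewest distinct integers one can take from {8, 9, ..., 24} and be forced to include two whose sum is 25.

13

Group the elements by complementary pair {x, 25−x}: {8,17}, {9,16}, {10,15}, …, giving 5 two-element pairs and 7 integers whose partner 25−x falls outside [8,24].
Treating each of those 12 groups as a pigeonhole, one can pick one integer per group — 12 integers — with no two summing to 25.
The 13th integer lands in an occupied pair, forcing a sum of 25.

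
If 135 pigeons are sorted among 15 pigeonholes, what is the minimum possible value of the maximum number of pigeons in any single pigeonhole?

9

By the pigeonhole principle, the 15 pigeonholes are the holes and the 135 pigeons are the pigeons.
If every pigeonhole held at most 8 pigeons, the total would be at most 15 × 8 = 120, which is less than 135.
So some pigeonhole holds at least ⌈135/15⌉ = 9 pigeons.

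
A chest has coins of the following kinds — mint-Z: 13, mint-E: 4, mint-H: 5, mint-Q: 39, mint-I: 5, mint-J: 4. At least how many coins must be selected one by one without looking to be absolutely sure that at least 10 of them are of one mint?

37

By pigeonhole, the 6 mints are the holes; the coins drawn are the pigeons.
To avoid 10 of any one mint, the worst case takes at most 9 of each mint, or every coin of a mint that has fewer than 9.
That gives 9 + 4 + 5 + 9 + 5 + 4 = 36 coins with no mint reaching 10.
The next coin forces some mint to 10, so 36 + 1 = 37.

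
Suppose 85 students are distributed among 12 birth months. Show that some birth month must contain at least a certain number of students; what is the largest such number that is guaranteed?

8

Pigeonhole: the 12 birth months are the holes and the 85 students are the pigeons.
If every birth month held at most 7 students, the total would be at most 12 × 7 = 84, which is less than 85.
So some birth month holds at least ⌈85/12⌉ = 8 students.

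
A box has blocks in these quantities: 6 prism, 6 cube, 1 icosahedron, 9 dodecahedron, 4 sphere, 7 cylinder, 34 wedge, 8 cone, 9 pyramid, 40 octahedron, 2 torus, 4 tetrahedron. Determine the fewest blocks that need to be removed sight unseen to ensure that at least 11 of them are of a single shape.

By the pigeonhole principle, put each drawn block into a box by shape. The largest draw with every box below 11 takes min(count, 10) from each shape; shapes with fewer than 10 contribute all they have.
Σ min(cᵢ, 10) = 6 + 6 + 1 + 9 + 4 + 7 + 10 + 8 + 9 + 10 + 2 + 4 = 76.
Draw number 76 + 1 = 77 must push one box to 11.

77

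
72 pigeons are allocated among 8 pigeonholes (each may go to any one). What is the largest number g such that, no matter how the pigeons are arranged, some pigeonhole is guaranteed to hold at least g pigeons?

9

The 8 pigeonholes are the holes and the 72 pigeons are the pigeons.
If every pigeonhole held at most 8 pigeons, the total would be at most 8 × 8 = 64, which is less than 72.
So some pigeonhole holds at least ⌈72/8⌉ = 9 pigeons.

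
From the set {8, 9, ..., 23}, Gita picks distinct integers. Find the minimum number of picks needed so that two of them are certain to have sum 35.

11

A set avoiding the sum 35 can contain at most one of each pair {x, 35−x}, plus the 4 elements whose complement lies outside the range.
The integers 8, …, 17 (10 of them) are such a set: any two sum to at least 8+9 = 17 and at most 16+17 = 33 < 35.
Any 11th integer completes one of the 6 pairs, so 11 choices force a sum of 35.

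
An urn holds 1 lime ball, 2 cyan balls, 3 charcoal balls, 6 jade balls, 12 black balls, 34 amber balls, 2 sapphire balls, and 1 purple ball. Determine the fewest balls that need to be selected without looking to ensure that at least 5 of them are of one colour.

22

By the pigeonhole principle, the 8 colours are the holes; the balls drawn are the pigeons.
To avoid 5 of any one colour, the worst case takes at most 4 of each colour, or every ball of a colour that has fewer than 4.
That gives 1 + 2 + 3 + 4 + 4 + 4 + 2 + 1 = 21 balls with no colour reaching 5.
The next ball forces some colour to 5, so 21 + 1 = 22.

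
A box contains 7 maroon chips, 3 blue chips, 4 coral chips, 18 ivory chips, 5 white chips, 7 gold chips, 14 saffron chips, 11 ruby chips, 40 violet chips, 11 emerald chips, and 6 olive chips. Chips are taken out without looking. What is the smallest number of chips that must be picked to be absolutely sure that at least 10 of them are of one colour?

78

By the pigeonhole principle, the 11 colours are the holes; the chips drawn are the pigeons.
To avoid 10 of any one colour, the worst case takes at most 9 of each colour, or every chip of a colour that has fewer than 9.
That gives 7 + 3 + 4 + 9 + 5 + 7 + 9 + 9 + 9 + 9 + 6 = 77 chips with no colour reaching 10.
The next chip forces some colour to 10, so 77 + 1 = 78.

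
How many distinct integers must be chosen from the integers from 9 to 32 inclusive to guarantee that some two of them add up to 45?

15

Group the elements by complementary pair {x, 45−x}: {13,32}, {14,31}, {15,30}, …, giving 10 two-element pairs and 4 integers whose partner 45−x falls outside [9,32].
Treating each of those 14 groups as a pigeonhole, one can pick one integer per group — 14 integers — with no two summing to 45.
The 15th integer lands in an occupied pair, forcing a sum of 45.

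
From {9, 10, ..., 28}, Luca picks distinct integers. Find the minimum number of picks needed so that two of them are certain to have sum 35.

12

A set avoiding the sum 35 can contain at most one of each pair {x, 35−x}, plus the 2 elements whose complement lies outside the range.
The integers 18, …, 28 (11 of them) are such a set: any two sum to at least 18+19 = 37 > 35.
By the pigeonhole principle, any 12th integer completes one of the 9 pairs, so 12 choices force a sum of 35.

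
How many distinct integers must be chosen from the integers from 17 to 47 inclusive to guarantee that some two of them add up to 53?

22

Group the elements by complementary pair {x, 53−x}: {17,36}, {18,35}, {19,34}, …, giving 10 two-element pairs and 11 integers whose partner 53−x falls outside [17,47].
By pigeonhole, treating each of those 21 groups as a pigeonhole, one can pick one integer per group — 21 integers — with no two summing to 53.
The 22nd integer lands in an occupied pair, forcing a sum of 53.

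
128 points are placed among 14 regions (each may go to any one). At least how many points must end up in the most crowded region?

10

Pigeonhole: the 14 regions are the holes and the 128 points are the pigeons.
If every region held at most 9 points, the total would be at most 14 × 9 = 126, which is less than 128.
So some region holds at least ⌈128/14⌉ = 10 points.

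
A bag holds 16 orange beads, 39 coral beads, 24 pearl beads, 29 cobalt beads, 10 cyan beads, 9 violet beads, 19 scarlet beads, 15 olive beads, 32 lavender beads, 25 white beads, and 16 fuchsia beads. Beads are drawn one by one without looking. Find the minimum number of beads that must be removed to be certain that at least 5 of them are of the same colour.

An adversary could hand out at most 4 beads per colour: 4 + 4 + 4 + 4 + 4 + 4 + 4 + 4 + 4 + 4 + 4 = 44 beads and still no colour has 5.
By pigeonhole, one more bead lands in a colour already at 4, so 45 draws are enough and 44 are not.

45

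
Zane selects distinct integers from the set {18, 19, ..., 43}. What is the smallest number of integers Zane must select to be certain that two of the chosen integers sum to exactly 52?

A set avoiding the sum 52 can contain at most one of each pair {x, 52−x}, plus the 10 elements whose complement lies outside the range or equal to its own complement.
The integers 26, …, 43 (18 of them) are such a set: any two sum to at least 26+27 = 53 > 52.
By pigeonhole, any 19th integer completes one of the 8 pairs, so 19 choices force a sum of 52.

19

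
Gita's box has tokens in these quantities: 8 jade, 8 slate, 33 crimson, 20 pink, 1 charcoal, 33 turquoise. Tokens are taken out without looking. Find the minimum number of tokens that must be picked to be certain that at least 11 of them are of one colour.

Pigeonhole: the 6 colours are the holes; the tokens drawn are the pigeons.
To avoid 11 of any one colour, the worst case takes at most 10 of each colour, or every token of a colour that has fewer than 10.
That gives 8 + 8 + 10 + 10 + 1 + 10 = 47 tokens with no colour reaching 11.
The next token forces some colour to 11, so 47 + 1 = 48.

48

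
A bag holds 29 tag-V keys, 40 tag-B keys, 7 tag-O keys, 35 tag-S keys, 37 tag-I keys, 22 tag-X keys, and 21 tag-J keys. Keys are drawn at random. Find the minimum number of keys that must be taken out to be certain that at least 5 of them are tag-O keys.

In the worst case for collecting tag-O keys, every non-tag-O key comes out first.
There are 29 + 40 + 35 + 37 + 22 + 21 = 184 non-tag-O keys altogether.
After those, each further key must be tag-O, so 184 + 5 = 189 draws guarantee 5 tag-O keys.

189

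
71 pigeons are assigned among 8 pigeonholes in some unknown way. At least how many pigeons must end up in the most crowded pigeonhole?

The 8 pigeonholes are the holes and the 71 pigeons are the pigeons.
If every pigeonhole held at most 8 pigeons, the total would be at most 8 × 8 = 64, which is less than 71.
So some pigeonhole holds at least ⌈71/8⌉ = 9 pigeons.

9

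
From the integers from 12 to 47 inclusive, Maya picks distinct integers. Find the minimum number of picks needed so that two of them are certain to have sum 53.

Group the elements by complementary pair {x, 53−x}: {12,41}, {13,40}, {14,39}, …, giving 15 two-element pairs and 6 integers whose partner 53−x falls outside [12,47].
Treating each of those 21 groups as a pigeonhole, one can pick one integer per group — 21 integers — with no two summing to 53.
The 22nd integer lands in an occupied pair, forcing a sum of 53.

22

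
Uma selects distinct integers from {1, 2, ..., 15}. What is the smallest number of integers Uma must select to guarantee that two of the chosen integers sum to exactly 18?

10

Group the elements by complementary pair {x, 18−x}: {3,15}, {4,14}, {5,13}, …, giving 6 two-element pairs; the single value 9 (it cannot pair with itself since the integers are distinct); and 2 integers whose partner 18−x falls outside [1,15].
By pigeonhole, treating each of those 9 groups as a pigeonhole, one can pick one integer per group — 9 integers — with no two summing to 18.
The 10th integer lands in an occupied pair, forcing a sum of 18.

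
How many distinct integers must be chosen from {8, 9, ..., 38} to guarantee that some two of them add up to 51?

19

Group the elements by complementary pair {x, 51−x}: {13,38}, {14,37}, {15,36}, …, giving 13 two-element pairs and 5 integers whose partner 51−x falls outside [8,38].
By pigeonhole, treating each of those 18 groups as a pigeonhole, one can pick one integer per group — 18 integers — with no two summing to 51.
The 19th integer lands in an occupied pair, forcing a sum of 51.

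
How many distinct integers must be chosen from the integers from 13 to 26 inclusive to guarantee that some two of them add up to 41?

Two chosen integers sum to 41 exactly when both halves of some pair {x, 41−x} with 15 ≤ x ≤ 41−x ≤ 26 are chosen — 6 such pairs.
The remaining 2 elements (those with no distinct partner in range) can never complete a 41-sum, so the worst case takes all of them and one from each pair: 2 + 6 = 8.
Pigeonhole: the 9th integer has to be the second member of some pair, so 8 + 1 = 9.

9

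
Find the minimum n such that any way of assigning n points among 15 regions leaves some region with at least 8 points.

With 105 points one could put exactly 7 in each of the 15 regions, and no region would reach 8.
Pigeonhole: one more point must land in a region that already has 7, giving it 8.
So 15 × 7 + 1 = 106 points are required.

106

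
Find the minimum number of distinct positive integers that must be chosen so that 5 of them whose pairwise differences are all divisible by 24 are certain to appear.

97

Integers whose pairwise differences are multiples of 24 are exactly those sharing a remainder mod 24. The 24 residue classes mod 24 are the pigeonholes.
With 96 integers one could put 4 in each residue class and have no class reach 5.
The 97th integer pushes some class to 5, so 24·4 + 1 = 97.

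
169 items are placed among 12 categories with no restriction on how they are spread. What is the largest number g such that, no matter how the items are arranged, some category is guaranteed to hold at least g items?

15

By pigeonhole, the 12 categories are the holes and the 169 items are the pigeons.
If every category held at most 14 items, the total would be at most 12 × 14 = 168, which is less than 169.
So some category holds at least ⌈169/12⌉ = 15 items.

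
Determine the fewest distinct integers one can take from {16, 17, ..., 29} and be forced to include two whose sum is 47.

A set avoiding the sum 47 can contain at most one of each pair {x, 47−x}, plus the 2 elements whose complement lies outside the range.
The integers 16, …, 23 (8 of them) are such a set: any two sum to at least 16+17 = 33 and at most 22+23 = 45 < 47.
By pigeonhole, any 9th integer completes one of the 6 pairs, so 9 choices force a sum of 47.

9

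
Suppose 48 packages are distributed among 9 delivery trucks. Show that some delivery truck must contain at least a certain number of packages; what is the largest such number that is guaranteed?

6

Pigeonhole: the 9 delivery trucks are the holes and the 48 packages are the pigeons.
If every delivery truck held at most 5 packages, the total would be at most 9 × 5 = 45, which is less than 48.
So some delivery truck holds at least ⌈48/9⌉ = 6 packages.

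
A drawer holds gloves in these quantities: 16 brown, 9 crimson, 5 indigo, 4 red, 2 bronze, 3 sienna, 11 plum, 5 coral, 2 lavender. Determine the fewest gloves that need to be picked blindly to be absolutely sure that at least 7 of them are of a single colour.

40

An adversary could hand out at most 6 gloves per colour (6 colours run out sooner): 6 + 6 + 5 + 4 + 2 + 3 + 6 + 5 + 2 = 39 gloves and still no colour has 7.
Pigeonhole: one more glove lands in a colour already at 6, so 40 draws are enough and 39 are not.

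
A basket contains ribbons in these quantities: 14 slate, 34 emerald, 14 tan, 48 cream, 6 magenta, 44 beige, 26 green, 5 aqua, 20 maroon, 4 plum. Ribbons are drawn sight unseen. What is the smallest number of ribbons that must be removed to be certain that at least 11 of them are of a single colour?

Pigeonhole: the 10 colours are the holes; the ribbons drawn are the pigeons.
To avoid 11 of any one colour, the worst case takes at most 10 of each colour, or every ribbon of a colour that has fewer than 10.
That gives 10 + 10 + 10 + 10 + 6 + 10 + 10 + 5 + 10 + 4 = 85 ribbons with no colour reaching 11.
The next ribbon forces some colour to 11, so 85 + 1 = 86.

86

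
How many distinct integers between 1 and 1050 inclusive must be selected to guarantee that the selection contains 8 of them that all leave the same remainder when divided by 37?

260

The 37 residue classes mod 37 are the pigeonholes.
With 259 integers one could put 7 in each residue class and have no class reach 8.
The 260th integer pushes some class to 8, so 37·7 + 1 = 260.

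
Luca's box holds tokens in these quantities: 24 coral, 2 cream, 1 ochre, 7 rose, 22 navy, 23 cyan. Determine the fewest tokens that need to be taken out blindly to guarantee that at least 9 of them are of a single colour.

35

By pigeonhole, the 6 colours are the holes; the tokens drawn are the pigeons.
To avoid 9 of any one colour, the worst case takes at most 8 of each colour, or every token of a colour that has fewer than 8.
That gives 8 + 2 + 1 + 7 + 8 + 8 = 34 tokens with no colour reaching 9.
The next token forces some colour to 9, so 34 + 1 = 35.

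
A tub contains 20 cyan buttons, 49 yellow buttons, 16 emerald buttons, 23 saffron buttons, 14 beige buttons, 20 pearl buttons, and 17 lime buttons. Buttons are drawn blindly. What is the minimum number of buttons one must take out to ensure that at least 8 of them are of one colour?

By pigeonhole, the 7 colours are the holes; the buttons drawn are the pigeons.
To avoid 8 of any one colour, the worst case takes at most 7 of each colour.
That gives 7 + 7 + 7 + 7 + 7 + 7 + 7 = 49 buttons with no colour reaching 8.
The next button forces some colour to 8, so 49 + 1 = 50.

50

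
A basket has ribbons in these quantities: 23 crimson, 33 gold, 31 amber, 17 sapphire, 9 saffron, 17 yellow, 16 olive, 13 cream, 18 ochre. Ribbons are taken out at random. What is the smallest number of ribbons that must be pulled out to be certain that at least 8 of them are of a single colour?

Pigeonhole: the 9 colours are the holes; the ribbons drawn are the pigeons.
To avoid 8 of any one colour, the worst case takes at most 7 of each colour.
That gives 7 + 7 + 7 + 7 + 7 + 7 + 7 + 7 + 7 = 63 ribbons with no colour reaching 8.
The next ribbon forces some colour to 8, so 63 + 1 = 64.

64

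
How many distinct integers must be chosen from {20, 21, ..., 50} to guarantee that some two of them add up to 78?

Group the elements by complementary pair {x, 78−x}: {28,50}, {29,49}, {30,48}, …, giving 11 two-element pairs, the single value 39 (it cannot pair with itself since the integers are distinct), and 8 integers whose partner 78−x falls outside [20,50].
Pigeonhole: treating each of those 20 groups as a pigeonhole, one can pick one integer per group — 20 integers — with no two summing to 78.
The 21st integer lands in an occupied pair, forcing a sum of 78.

21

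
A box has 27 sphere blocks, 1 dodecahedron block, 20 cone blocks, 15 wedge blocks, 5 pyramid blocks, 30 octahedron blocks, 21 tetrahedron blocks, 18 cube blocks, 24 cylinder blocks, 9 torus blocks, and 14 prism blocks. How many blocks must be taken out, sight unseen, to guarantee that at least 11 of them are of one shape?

The 11 shapes are the holes; the blocks drawn are the pigeons.
To avoid 11 of any one shape, the worst case takes at most 10 of each shape, or every block of a shape that has fewer than 10.
That gives 10 + 1 + 10 + 10 + 5 + 10 + 10 + 10 + 10 + 9 + 10 = 95 blocks with no shape reaching 11.
The next block forces some shape to 11, so 95 + 1 = 96.

96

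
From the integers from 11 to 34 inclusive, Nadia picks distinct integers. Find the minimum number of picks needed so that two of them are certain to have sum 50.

Group the elements by complementary pair {x, 50−x}: {16,34}, {17,33}, {18,32}, …, giving 9 two-element pairs; the single value 25 (it cannot pair with itself since the integers are distinct); and 5 integers whose partner 50−x falls outside [11,34].
Treating each of those 15 groups as a pigeonhole, one can pick one integer per group — 15 integers — with no two summing to 50.
The 16th integer lands in an occupied pair, forcing a sum of 50.

16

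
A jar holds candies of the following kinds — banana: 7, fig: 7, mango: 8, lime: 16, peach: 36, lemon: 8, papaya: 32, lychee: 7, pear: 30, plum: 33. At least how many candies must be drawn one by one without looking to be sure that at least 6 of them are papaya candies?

In the worst case for collecting papaya candies, every non-papaya candy comes out first.
There are 7 + 7 + 8 + 16 + 36 + 8 + 7 + 30 + 33 = 152 non-papaya candies altogether.
After those, each further candy must be papaya, so 152 + 6 = 158 draws guarantee 6 papaya candies.

158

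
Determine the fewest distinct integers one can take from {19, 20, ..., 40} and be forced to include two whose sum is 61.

A set avoiding the sum 61 can contain at most one of each pair {x, 61−x}, plus the 2 elements whose complement lies outside the range.
The integers 19, …, 30 (12 of them) are such a set: any two sum to at least 19+20 = 39 and at most 29+30 = 59 < 61.
Any 13th integer completes one of the 10 pairs, so 13 choices force a sum of 61.

13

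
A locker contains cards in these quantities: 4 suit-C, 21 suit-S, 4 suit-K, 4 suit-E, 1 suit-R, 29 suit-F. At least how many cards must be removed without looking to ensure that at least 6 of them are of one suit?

24

The 6 suits are the holes; the cards drawn are the pigeons.
To avoid 6 of any one suit, the worst case takes at most 5 of each suit, or every card of a suit that has fewer than 5.
That gives 4 + 5 + 4 + 4 + 1 + 5 = 23 cards with no suit reaching 6.
The next card forces some suit to 6, so 23 + 1 = 24.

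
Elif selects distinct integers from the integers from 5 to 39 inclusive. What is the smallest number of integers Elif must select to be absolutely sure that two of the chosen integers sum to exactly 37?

22

Two chosen integers sum to 37 exactly when both halves of some pair {x, 37−x} with 5 ≤ x ≤ 37−x ≤ 32 are chosen — 14 such pairs.
The remaining 7 elements (those with no distinct partner in range) can never complete a 37-sum, so the worst case takes all of them and one from each pair: 7 + 14 = 21.
The 22nd integer has to be the second member of some pair, so 21 + 1 = 22.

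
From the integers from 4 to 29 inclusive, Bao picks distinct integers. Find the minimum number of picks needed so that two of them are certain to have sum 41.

A set avoiding the sum 41 can contain at most one of each pair {x, 41−x}, plus the 8 elements whose complement lies outside the range.
The integers 4, …, 20 (17 of them) are such a set: any two sum to at least 4+5 = 9 and at most 19+20 = 39 < 41.
By the pigeonhole principle, any 18th integer completes one of the 9 pairs, so 18 choices force a sum of 41.

18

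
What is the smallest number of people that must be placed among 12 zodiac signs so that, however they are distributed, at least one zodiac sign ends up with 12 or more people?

133

With 132 people one could put exactly 11 in each of the 12 zodiac signs, and no zodiac sign would reach 12.
One more person must land in a zodiac sign that already has 11, giving it 12.
So 12 × 11 + 1 = 133 people are required.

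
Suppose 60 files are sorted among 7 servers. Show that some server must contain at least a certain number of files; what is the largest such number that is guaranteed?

The 7 servers are the holes and the 60 files are the pigeons.
If every server held at most 8 files, the total would be at most 7 × 8 = 56, which is less than 60.
So some server holds at least ⌈60/7⌉ = 9 files.

9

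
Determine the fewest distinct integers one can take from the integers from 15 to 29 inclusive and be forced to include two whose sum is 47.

Group the elements by complementary pair {x, 47−x}: {18,29}, {19,28}, {20,27}, …, giving 6 two-element pairs and 3 integers whose partner 47−x falls outside [15,29].
By the pigeonhole principle, treating each of those 9 groups as a pigeonhole, one can pick one integer per group — 9 integers — with no two summing to 47.
The 10th integer lands in an occupied pair, forcing a sum of 47.

10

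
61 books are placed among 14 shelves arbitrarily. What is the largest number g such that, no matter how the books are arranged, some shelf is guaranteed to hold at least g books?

5

The 14 shelves are the holes and the 61 books are the pigeons.
If every shelf held at most 4 books, the total would be at most 14 × 4 = 56, which is less than 61.
So some shelf holds at least ⌈61/14⌉ = 5 books.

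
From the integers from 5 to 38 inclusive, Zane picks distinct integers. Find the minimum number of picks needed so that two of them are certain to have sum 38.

A set avoiding the sum 38 can contain at most one of each pair {x, 38−x}, plus the 6 elements whose complement lies outside the range or equal to its own complement.
The integers 19, …, 38 (20 of them) are such a set: any two sum to at least 19+20 = 39 > 38.
Any 21st integer completes one of the 14 pairs, so 21 choices force a sum of 38.

21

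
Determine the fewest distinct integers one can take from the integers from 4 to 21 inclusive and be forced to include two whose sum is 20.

13

Two chosen integers sum to 20 exactly when both halves of some pair {x, 20−x} with 4 ≤ x ≤ 20−x ≤ 16 are chosen — 6 such pairs.
The remaining 6 elements (those with no distinct partner in range) can never complete a 20-sum, so the worst case takes all of them and one from each pair: 6 + 6 = 12.
The 13th integer has to be the second member of some pair, so 12 + 1 = 13.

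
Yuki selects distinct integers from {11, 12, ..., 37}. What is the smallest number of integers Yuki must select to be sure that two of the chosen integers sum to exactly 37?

20

Group the elements by complementary pair {x, 37−x}: {11,26}, {12,25}, {13,24}, …, giving 8 two-element pairs and 11 integers whose partner 37−x falls outside [11,37].
Treating each of those 19 groups as a pigeonhole, one can pick one integer per group — 19 integers — with no two summing to 37.
The 20th integer lands in an occupied pair, forcing a sum of 37.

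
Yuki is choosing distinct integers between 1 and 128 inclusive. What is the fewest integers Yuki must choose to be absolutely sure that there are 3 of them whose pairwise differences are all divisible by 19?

Integers whose pairwise differences are multiples of 19 are exactly those sharing a remainder mod 19. The 19 residue classes mod 19 are the pigeonholes.
With 38 integers one could put 2 in each residue class and have no class reach 3.
The 39th integer pushes some class to 3, so 19·2 + 1 = 39.

39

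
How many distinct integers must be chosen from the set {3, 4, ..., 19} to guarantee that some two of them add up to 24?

Group the elements by complementary pair {x, 24−x}: {5,19}, {6,18}, {7,17}, …, giving 7 two-element pairs, the single value 12 (it cannot pair with itself since the integers are distinct), and 2 integers whose partner 24−x falls outside [3,19].
Treating each of those 10 groups as a pigeonhole, one can pick one integer per group — 10 integers — with no two summing to 24.
The 11th integer lands in an occupied pair, forcing a sum of 24.

11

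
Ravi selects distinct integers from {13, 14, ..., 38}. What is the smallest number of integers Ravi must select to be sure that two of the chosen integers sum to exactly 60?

Two chosen integers sum to 60 exactly when both halves of some pair {x, 60−x} with 22 ≤ x ≤ 60−x ≤ 38 are chosen — 8 such pairs.
The remaining 10 elements (those with no distinct partner in range) can never complete a 60-sum, so the worst case takes all of them and one from each pair: 10 + 8 = 18.
The 19th integer has to be the second member of some pair, so 18 + 1 = 19.

19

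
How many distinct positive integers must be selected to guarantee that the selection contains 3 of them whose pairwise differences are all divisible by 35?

Integers whose pairwise differences are multiples of 35 are exactly those sharing a remainder mod 35. The 35 residue classes mod 35 are the pigeonholes.
With 70 integers one could put 2 in each residue class and have no class reach 3.
The 71st integer pushes some class to 3, so 35·2 + 1 = 71.

71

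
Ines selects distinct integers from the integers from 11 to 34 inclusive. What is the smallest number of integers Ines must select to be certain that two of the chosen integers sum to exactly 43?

A set avoiding the sum 43 can contain at most one of each pair {x, 43−x}, plus the 2 elements whose complement lies outside the range.
The integers 22, …, 34 (13 of them) are such a set: any two sum to at least 22+23 = 45 > 43.
Any 14th integer completes one of the 11 pairs, so 14 choices force a sum of 43.

14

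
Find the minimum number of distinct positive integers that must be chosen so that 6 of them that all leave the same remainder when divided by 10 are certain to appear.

51

The 10 residue classes mod 10 are the pigeonholes.
With 50 integers one could put 5 in each residue class and have no class reach 6.
The 51st integer pushes some class to 6, so 10·5 + 1 = 51.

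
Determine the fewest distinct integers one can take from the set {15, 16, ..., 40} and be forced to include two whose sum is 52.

16

Group the elements by complementary pair {x, 52−x}: {15,37}, {16,36}, {17,35}, …, giving 11 two-element pairs, the single value 26 (it cannot pair with itself since the integers are distinct), and 3 integers whose partner 52−x falls outside [15,40].
Treating each of those 15 groups as a pigeonhole, one can pick one integer per group — 15 integers — with no two summing to 52.
The 16th integer lands in an occupied pair, forcing a sum of 52.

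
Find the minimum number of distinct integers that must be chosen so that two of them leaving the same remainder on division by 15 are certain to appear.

16

Pigeonhole: the 15 residue classes mod 15 are the pigeonholes.
With 15 integers one could put 1 in each residue class and have no class reach 2.
The 16th integer pushes some class to 2, so 15·1 + 1 = 16.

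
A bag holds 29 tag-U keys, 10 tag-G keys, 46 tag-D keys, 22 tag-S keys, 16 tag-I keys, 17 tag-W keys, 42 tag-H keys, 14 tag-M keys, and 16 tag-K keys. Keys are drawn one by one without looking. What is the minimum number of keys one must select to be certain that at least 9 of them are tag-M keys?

207

In the worst case for collecting tag-M keys, every non-tag-M key comes out first.
There are 29 + 10 + 46 + 22 + 16 + 17 + 42 + 16 = 198 non-tag-M keys altogether.
After those, each further key must be tag-M, so 198 + 9 = 207 draws guarantee 9 tag-M keys.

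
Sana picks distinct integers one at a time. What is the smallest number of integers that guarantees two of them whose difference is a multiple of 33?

Integers whose pairwise differences are multiples of 33 are exactly those sharing a remainder mod 33. By pigeonhole, the 33 residue classes mod 33 are the pigeonholes.
With 33 integers one could put 1 in each residue class and have no class reach 2.
The 34th integer pushes some class to 2, so 33·1 + 1 = 34.

34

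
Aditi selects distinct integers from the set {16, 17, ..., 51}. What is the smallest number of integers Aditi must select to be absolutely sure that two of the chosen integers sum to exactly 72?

22

A set avoiding the sum 72 can contain at most one of each pair {x, 72−x}, plus the 6 elements whose complement lies outside the range or equal to its own complement.
The integers 16, …, 36 (21 of them) are such a set: any two sum to at least 16+17 = 33 and at most 35+36 = 71 < 72.
Pigeonhole: any 22nd integer completes one of the 15 pairs, so 22 choices force a sum of 72.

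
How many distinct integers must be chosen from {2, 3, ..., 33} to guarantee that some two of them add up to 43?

Two chosen integers sum to 43 exactly when both halves of some pair {x, 43−x} with 10 ≤ x ≤ 43−x ≤ 33 are chosen — 12 such pairs.
The remaining 8 elements (those with no distinct partner in range) can never complete a 43-sum, so the worst case takes all of them and one from each pair: 8 + 12 = 20.
The 21st integer has to be the second member of some pair, so 20 + 1 = 21.

21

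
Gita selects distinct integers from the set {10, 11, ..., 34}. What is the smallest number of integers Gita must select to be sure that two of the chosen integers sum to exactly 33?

19

Group the elements by complementary pair {x, 33−x}: {10,23}, {11,22}, {12,21}, …, giving 7 two-element pairs and 11 integers whose partner 33−x falls outside [10,34].
By pigeonhole, treating each of those 18 groups as a pigeonhole, one can pick one integer per group — 18 integers — with no two summing to 33.
The 19th integer lands in an occupied pair, forcing a sum of 33.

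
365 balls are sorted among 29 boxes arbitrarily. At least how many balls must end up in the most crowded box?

13

The 29 boxes are the holes and the 365 balls are the pigeons.
If every box held at most 12 balls, the total would be at most 29 × 12 = 348, which is less than 365.
So some box holds at least ⌈365/29⌉ = 13 balls.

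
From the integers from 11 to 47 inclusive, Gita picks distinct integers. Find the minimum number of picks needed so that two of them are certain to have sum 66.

A set avoiding the sum 66 can contain at most one of each pair {x, 66−x}, plus the 9 elements whose complement lies outside the range or equal to its own complement.
The integers 11, …, 33 (23 of them) are such a set: any two sum to at least 11+12 = 23 and at most 32+33 = 65 < 66.
By the pigeonhole principle, any 24th integer completes one of the 14 pairs, so 24 choices force a sum of 66.

24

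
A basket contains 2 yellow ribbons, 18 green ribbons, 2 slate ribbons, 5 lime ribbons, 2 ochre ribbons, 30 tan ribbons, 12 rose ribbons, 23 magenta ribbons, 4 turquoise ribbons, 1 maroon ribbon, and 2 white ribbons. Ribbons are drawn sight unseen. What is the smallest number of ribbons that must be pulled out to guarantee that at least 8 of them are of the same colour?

By the pigeonhole principle, the 11 colours are the holes; the ribbons drawn are the pigeons.
To avoid 8 of any one colour, the worst case takes at most 7 of each colour, or every ribbon of a colour that has fewer than 7.
That gives 2 + 7 + 2 + 5 + 2 + 7 + 7 + 7 + 4 + 1 + 2 = 46 ribbons with no colour reaching 8.
The next ribbon forces some colour to 8, so 46 + 1 = 47.

47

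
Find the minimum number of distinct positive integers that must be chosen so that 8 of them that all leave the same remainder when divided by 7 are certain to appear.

50

Pigeonhole: the 7 residue classes mod 7 are the pigeonholes.
With 49 integers one could put 7 in each residue class and have no class reach 8.
The 50th integer pushes some class to 8, so 7·7 + 1 = 50.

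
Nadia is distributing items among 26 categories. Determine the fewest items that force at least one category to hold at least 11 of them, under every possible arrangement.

With 260 items one could put exactly 10 in each of the 26 categories, and no category would reach 11.
By the pigeonhole principle, one more item must land in a category that already has 10, giving it 11.
So 26 × 10 + 1 = 261 items are required.

261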